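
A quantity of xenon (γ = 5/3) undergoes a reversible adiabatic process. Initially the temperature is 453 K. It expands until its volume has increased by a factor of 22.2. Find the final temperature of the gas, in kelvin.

For a reversible adiabat TV^(γ−1) is constant, so T₂ = T₁ (V₁/V₂)^(γ−1).
T₂ = 453 × (1/22.2)^(2/3) = 57.35 K.

T₂ ≈ 57.3 K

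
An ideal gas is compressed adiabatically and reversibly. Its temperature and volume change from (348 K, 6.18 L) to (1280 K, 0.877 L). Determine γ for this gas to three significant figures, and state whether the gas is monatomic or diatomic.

γ ≈ 1.67; monatomic

TV^(γ−1) = const ⇒ γ − 1 = ln(T₂/T₁) / ln(V₁/V₂).
γ = 1 + ln(1280/348) / ln(6.18/0.877) = 1.667.
γ ≈ 1.67 is close to 5/3, so the gas is monatomic.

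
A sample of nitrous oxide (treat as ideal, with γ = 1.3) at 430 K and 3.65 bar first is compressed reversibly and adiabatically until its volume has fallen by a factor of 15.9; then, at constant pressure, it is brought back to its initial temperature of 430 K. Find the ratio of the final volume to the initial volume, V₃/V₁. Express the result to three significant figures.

V₃/V₁ ≈ 0.0274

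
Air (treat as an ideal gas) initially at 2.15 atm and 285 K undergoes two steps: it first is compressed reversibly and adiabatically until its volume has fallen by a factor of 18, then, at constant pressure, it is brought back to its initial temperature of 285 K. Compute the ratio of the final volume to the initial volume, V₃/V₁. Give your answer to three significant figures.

V₃/V₁ ≈ 0.0175

For a diatomic ideal gas γ = 7/5.
Adiabatic step: V₂/V₁ = 0.05556; T₂ = T₁·18^(2/5) = 905.6 K.
Isobaric step: V₃/V₂ = T₃/T₂ = 285/905.6.
V₃/V₁ = (V₂/V₁)(V₃/V₂) = 0.05556 × (285/905.6) = 0.01748.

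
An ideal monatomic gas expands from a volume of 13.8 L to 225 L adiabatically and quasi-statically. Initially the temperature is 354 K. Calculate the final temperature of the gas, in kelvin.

T₂ ≈ 55.1 K

For a reversible adiabat TV^(γ−1) is constant, so T₂ = T₁ (V₁/V₂)^(γ−1).
For a monatomic ideal gas γ = 5/3, so γ−1 = 2/3.
T₂ = 354 × (13.8/225)^(2/3) = 55.06 K.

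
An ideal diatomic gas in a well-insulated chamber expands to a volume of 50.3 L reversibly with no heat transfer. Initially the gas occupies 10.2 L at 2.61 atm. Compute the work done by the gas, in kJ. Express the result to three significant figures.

γ = 7/5 for a diatomic ideal gas.
P₂ = P₁(V₁/V₂)^γ = 2.61×(10.2/50.3)^(7/5) = 0.2796 atm.
For a reversible adiabat, W_by_gas = (P₁V₁ − P₂V₂)/(γ−1).
W_by = (264500×0.0102 − 28330×0.0503) / (2/5) = 3182 J.

W ≈ 3.18 kJ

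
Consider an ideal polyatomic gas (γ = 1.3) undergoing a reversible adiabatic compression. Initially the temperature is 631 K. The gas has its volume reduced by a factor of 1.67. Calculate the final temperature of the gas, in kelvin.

Adiabatic: T₁V₁^(γ−1) = T₂V₂^(γ−1) ⇒ T₂ = T₁ (V₁/V₂)^(γ−1).
T₂ = 631 × 1.67^(0.3) = 735.9 K.

T₂ ≈ 736 K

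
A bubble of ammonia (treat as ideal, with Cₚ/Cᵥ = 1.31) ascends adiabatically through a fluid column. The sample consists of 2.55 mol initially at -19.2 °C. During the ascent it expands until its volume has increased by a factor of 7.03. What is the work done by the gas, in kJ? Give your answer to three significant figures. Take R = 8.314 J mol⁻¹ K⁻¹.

W ≈ 7.88 kJ

Adiabatic: T₁V₁^(γ−1) = T₂V₂^(γ−1) ⇒ T₂ = T₁ (V₁/V₂)^(γ−1).
T₁ = -19.2 °C = 253.9 K.
T₂ = 253.9 × (1/7.03)^(0.31) = 138.7 K.
Q = 0, so ΔU = W_on_gas = nCᵥΔT with Cᵥ = R/(γ−1) = 26.82 J/(mol·K).
ΔU = 2.55 × 26.82 × (138.7 − 253.9) = -7879 J.
Work done by the gas = −ΔU = 7879 J.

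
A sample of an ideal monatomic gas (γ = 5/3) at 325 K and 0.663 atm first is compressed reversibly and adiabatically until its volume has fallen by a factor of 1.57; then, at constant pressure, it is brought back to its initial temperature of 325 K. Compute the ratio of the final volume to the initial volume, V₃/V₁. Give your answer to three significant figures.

Adiabatic step: V₂/V₁ = 0.6369; T₂ = T₁·1.57^(2/3) = 439 K.
Isobaric step: V₃/V₂ = T₃/T₂ = 325/439.
V₃/V₁ = (V₂/V₁)(V₃/V₂) = 0.6369 × (325/439) = 0.4715.

V₃/V₁ ≈ 0.472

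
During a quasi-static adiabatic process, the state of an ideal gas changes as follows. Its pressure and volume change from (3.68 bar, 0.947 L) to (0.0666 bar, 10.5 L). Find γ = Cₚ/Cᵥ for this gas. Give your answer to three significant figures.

γ ≈ 1.67

PV^γ = const ⇒ γ = ln(P₂/P₁) / ln(V₁/V₂).
γ = ln(0.0666/3.68) / ln(0.947/10.5) = 1.668.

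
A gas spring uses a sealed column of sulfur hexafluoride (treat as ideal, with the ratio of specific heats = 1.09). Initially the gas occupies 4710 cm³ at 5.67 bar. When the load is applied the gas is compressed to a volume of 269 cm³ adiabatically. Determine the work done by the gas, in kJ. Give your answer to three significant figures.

P₂ = P₁(V₁/V₂)^γ = 5.67×(4710/269)^(1.09) = 128.5 bar.
For a reversible adiabat, W_by_gas = (P₁V₁ − P₂V₂)/(γ−1).
W_by = (567000×0.00471 − 1.285×10^7×0.000269) / (0.09) = -8720 J.

W ≈ -8.72 kJ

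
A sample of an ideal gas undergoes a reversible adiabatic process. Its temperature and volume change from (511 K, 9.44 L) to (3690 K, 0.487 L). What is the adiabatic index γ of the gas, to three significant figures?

TV^(γ−1) = const ⇒ γ − 1 = ln(T₂/T₁) / ln(V₁/V₂).
γ = 1 + ln(3690/511) / ln(9.44/0.487) = 1.667.

γ ≈ 1.67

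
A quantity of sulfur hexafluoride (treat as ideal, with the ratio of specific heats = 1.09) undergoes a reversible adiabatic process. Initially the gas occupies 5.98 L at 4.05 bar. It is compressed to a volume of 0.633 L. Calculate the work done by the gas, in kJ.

P₂ = P₁(V₁/V₂)^γ = 4.05×(5.98/0.633)^(1.09) = 46.83 bar.
For a reversible adiabat, W_by_gas = (P₁V₁ − P₂V₂)/(γ−1).
W_by = (405000×0.00598 − 4.683×10^6×0.000633) / (0.09) = -6027 J.

W ≈ -6.03 kJ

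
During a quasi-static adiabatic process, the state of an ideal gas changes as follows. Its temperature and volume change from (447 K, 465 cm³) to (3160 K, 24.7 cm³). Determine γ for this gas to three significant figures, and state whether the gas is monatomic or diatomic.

γ ≈ 1.67; monatomic

TV^(γ−1) = const ⇒ γ − 1 = ln(T₂/T₁) / ln(V₁/V₂).
γ = 1 + ln(3160/447) / ln(465/24.7) = 1.666.
γ ≈ 1.67 is close to 5/3, so the gas is monatomic.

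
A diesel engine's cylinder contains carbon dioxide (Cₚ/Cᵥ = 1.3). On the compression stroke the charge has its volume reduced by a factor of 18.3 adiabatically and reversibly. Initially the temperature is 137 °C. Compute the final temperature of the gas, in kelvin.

T₂ ≈ 981 K

Adiabatic: T₁V₁^(γ−1) = T₂V₂^(γ−1) ⇒ T₂ = T₁ (V₁/V₂)^(γ−1).
T₁ = 137 °C = 410.1 K.
T₂ = 410.1 × 18.3^(0.3) = 981 K.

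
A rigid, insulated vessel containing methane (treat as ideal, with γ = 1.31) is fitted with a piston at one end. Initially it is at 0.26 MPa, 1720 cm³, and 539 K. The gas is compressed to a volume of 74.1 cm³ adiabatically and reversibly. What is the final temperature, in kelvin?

Adiabatic: T₁V₁^(γ−1) = T₂V₂^(γ−1) ⇒ T₂ = T₁ (V₁/V₂)^(γ−1).
T₂ = 539 × (1720/74.1)^(0.31) = 1429 K.

T₂ ≈ 1430 K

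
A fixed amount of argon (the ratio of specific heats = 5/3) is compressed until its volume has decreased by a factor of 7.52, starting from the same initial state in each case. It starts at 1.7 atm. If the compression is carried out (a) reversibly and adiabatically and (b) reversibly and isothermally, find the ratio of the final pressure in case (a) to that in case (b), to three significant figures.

P_adiabatic / P_isothermal ≈ 3.84

Isothermal: P_b = P₁(V₁/V₂) = 1.7×7.52.
Adiabatic: P_a = P₁(V₁/V₂)^γ = 1.7×7.52^(5/3).
P_a/P_b = (V₁/V₂)^(γ−1) = 7.52^(2/3) = 3.838.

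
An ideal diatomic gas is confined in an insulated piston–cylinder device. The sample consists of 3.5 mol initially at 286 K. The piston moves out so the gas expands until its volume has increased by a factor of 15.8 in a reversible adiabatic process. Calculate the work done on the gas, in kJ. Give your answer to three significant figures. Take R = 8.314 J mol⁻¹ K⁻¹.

For a reversible adiabat TV^(γ−1) is constant, so T₂ = T₁ (V₁/V₂)^(γ−1).
γ = 7/5 for a diatomic ideal gas, so γ−1 = 2/5.
T₂ = 286 × (1/15.8)^(2/5) = 94.82 K.
Q = 0, so ΔU = W_on_gas = nCᵥΔT with Cᵥ = R/(γ−1) = 20.79 J/(mol·K).
ΔU = 3.5 × 20.79 × (94.82 − 286) = -13910 J.

W ≈ -13.9 kJ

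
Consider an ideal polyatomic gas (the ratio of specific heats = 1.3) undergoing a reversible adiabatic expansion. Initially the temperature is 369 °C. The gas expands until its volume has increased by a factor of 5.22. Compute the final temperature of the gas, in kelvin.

T₂ ≈ 391 K

For a reversible adiabat TV^(γ−1) is constant, so T₂ = T₁ (V₁/V₂)^(γ−1).
T₁ = 369 °C = 642.1 K.
T₂ = 642.1 × (1/5.22)^(0.3) = 391.1 K.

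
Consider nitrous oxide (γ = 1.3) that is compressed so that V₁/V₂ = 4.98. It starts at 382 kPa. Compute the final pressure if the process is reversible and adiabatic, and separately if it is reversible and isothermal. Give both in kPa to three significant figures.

Isothermal: P₂ = P₁(V₁/V₂) = 382×4.98 = 1902 kPa.
Adiabatic: P₂ = P₁(V₁/V₂)^γ = 382×4.98^(1.3) = 3079 kPa.

adiabatic: 3080 kPa; isothermal: 1900 kPa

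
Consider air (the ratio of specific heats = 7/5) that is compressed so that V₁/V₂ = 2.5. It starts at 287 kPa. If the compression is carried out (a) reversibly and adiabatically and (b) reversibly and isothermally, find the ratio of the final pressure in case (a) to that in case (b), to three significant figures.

P_adiabatic / P_isothermal ≈ 1.44

Isothermal: P_b = P₁(V₁/V₂) = 287×2.5.
Adiabatic: P_a = P₁(V₁/V₂)^γ = 287×2.5^(7/5).
P_a/P_b = (V₁/V₂)^(γ−1) = 2.5^(2/5) = 1.443.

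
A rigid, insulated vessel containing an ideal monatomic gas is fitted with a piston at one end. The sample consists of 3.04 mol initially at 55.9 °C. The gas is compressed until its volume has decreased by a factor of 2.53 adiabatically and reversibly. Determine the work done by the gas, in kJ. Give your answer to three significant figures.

W ≈ -10.7 kJ

For a reversible adiabat TV^(γ−1) is constant, so T₂ = T₁ (V₁/V₂)^(γ−1).
γ = 5/3 for a monatomic ideal gas, so γ−1 = 2/3.
T₁ = 55.9 °C = 329 K.
T₂ = 329 × 2.53^(2/3) = 611 K.
Q = 0, so ΔU = W_on_gas = nCᵥΔT with Cᵥ = R/(γ−1) = 12.47 J/(mol·K).
ΔU = 3.04 × 12.47 × (611 − 329) = 10690 J.
Work done by the gas = −ΔU = -10690 J.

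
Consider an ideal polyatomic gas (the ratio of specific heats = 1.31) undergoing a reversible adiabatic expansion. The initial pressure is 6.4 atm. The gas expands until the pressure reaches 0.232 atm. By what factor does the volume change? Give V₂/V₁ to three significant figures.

From PV^γ = const, V₂/V₁ = (P₁/P₂)^(1/γ).
V₂/V₁ = (6.4/0.232)^(0.763) = 12.58.

V₂/V₁ ≈ 12.6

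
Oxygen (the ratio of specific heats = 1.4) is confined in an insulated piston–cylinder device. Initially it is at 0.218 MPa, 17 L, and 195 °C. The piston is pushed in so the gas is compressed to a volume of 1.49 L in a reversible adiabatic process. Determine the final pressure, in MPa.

Since PV^γ is constant along a reversible adiabat, P₂ = P₁ (V₁/V₂)^γ.
P₂ = 0.218 × (17/1.49)^(1.4) = 6.586 MPa.

P₂ ≈ 6.59 MPa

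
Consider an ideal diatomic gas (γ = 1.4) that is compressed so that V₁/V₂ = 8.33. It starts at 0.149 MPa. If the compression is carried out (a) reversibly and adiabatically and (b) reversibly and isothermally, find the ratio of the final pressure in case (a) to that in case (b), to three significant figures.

Isothermal: P_b = P₁(V₁/V₂) = 0.149×8.33.
Adiabatic: P_a = P₁(V₁/V₂)^γ = 0.149×8.33^(1.4).
P_a/P_b = (V₁/V₂)^(γ−1) = 8.33^(0.4) = 2.335.

P_adiabatic / P_isothermal ≈ 2.33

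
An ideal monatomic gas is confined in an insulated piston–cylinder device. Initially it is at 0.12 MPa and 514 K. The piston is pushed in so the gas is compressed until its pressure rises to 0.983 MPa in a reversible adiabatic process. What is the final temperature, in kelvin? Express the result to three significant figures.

T₂ ≈ 1190 K

Along an adiabat T P^((1−γ)/γ) is constant, so T₂ = T₁ (P₂/P₁)^((γ−1)/γ).
For a monatomic ideal gas γ = 5/3, so (γ−1)/γ = 2/5.
T₂ = 514 × (0.983/0.12)^(2/5) = 1192 K.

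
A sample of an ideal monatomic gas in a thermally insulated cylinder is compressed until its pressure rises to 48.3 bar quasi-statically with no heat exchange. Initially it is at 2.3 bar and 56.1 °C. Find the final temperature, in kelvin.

T₂ ≈ 1110 K

Along an adiabat T P^((1−γ)/γ) is constant, so T₂ = T₁ (P₂/P₁)^((γ−1)/γ).
For a monatomic ideal gas γ = 5/3, so (γ−1)/γ = 2/5.
T₁ = 56.1 °C = 329.2 K.
T₂ = 329.2 × (48.3/2.3)^(2/5) = 1113 K.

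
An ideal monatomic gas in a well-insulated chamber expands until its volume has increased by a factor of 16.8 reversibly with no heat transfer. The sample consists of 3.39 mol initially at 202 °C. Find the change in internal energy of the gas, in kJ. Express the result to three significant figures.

ΔU ≈ -17.0 kJ

For a reversible adiabat TV^(γ−1) is constant, so T₂ = T₁ (V₁/V₂)^(γ−1).
γ = 5/3 for a monatomic ideal gas, so γ−1 = 2/3.
T₁ = 202 °C = 475.1 K.
T₂ = 475.1 × (1/16.8)^(2/3) = 72.44 K.
Q = 0, so ΔU = W_on_gas = nCᵥΔT with Cᵥ = R/(γ−1) = 12.47 J/(mol·K).
ΔU = 3.39 × 12.47 × (72.44 − 475.1) = -17030 J.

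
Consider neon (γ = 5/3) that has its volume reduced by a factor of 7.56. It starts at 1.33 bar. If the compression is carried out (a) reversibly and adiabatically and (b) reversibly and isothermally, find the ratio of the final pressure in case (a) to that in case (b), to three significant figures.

Isothermal: P_b = P₁(V₁/V₂) = 1.33×7.56.
Adiabatic: P_a = P₁(V₁/V₂)^γ = 1.33×7.56^(5/3).
P_a/P_b = (V₁/V₂)^(γ−1) = 7.56^(2/3) = 3.852.

P_adiabatic / P_isothermal ≈ 3.85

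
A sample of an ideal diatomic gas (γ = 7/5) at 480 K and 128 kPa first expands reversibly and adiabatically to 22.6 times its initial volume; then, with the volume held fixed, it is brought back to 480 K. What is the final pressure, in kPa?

P₃ ≈ 5.66 kPa

Adiabatic step (PV^γ = const): P₂ = 128×(1/22.6)^(7/5) = 1.627 kPa; T₂ = 480×(1/22.6)^(2/5) = 137.9 K.
Isochoric: P₃ = P₂(T₃/T₂) = 1.627 × (480/137.9) = 5.664 kPa.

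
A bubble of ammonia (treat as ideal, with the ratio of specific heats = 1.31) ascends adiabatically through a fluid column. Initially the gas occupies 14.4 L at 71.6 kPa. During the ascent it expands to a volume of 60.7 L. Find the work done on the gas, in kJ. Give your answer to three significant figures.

P₂ = P₁(V₁/V₂)^γ = 71.6×(14.4/60.7)^(1.31) = 10.87 kPa.
For a reversible adiabat, W_by_gas = (P₁V₁ − P₂V₂)/(γ−1).
W_by = (71600×0.0144 − 10870×0.0607) / (0.31) = 1197 J.
W_on_gas = −W_by = -1197 J.

W ≈ -1.20 kJ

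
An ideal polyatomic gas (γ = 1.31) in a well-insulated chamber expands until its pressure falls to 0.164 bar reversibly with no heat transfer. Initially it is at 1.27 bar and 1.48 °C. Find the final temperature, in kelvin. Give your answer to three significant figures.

T₂ ≈ 169 K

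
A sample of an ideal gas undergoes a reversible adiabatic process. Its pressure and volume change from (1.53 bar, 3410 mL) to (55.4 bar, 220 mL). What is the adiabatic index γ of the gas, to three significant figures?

γ ≈ 1.31

PV^γ = const ⇒ γ = ln(P₂/P₁) / ln(V₁/V₂).
γ = ln(55.4/1.53) / ln(3410/220) = 1.31.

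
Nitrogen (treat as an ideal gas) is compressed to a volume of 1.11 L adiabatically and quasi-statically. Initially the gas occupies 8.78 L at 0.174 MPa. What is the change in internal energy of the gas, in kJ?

γ = 7/5 for a diatomic ideal gas.
P₂ = P₁(V₁/V₂)^γ = 0.174×(8.78/1.11)^(7/5) = 3.148 MPa.
For a reversible adiabat, W_by_gas = (P₁V₁ − P₂V₂)/(γ−1).
W_by = (174000×0.00878 − 3.148×10^6×0.00111) / (2/5) = -4915 J.
Q = 0 ⇒ ΔU = −W_by = 4915 J.

ΔU ≈ 4.92 kJ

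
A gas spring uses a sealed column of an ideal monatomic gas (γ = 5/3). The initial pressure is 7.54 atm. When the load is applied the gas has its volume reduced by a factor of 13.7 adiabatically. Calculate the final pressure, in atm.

P₂ ≈ 591 atm

Adiabatic: P₁V₁^γ = P₂V₂^γ ⇒ P₂ = P₁ (V₁/V₂)^γ.
P₂ = 7.54 × 13.7^(5/3) = 591.4 atm.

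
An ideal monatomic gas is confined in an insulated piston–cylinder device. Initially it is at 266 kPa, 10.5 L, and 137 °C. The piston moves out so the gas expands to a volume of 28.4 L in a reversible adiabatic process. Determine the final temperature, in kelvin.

Adiabatic: T₁V₁^(γ−1) = T₂V₂^(γ−1) ⇒ T₂ = T₁ (V₁/V₂)^(γ−1).
γ = 5/3 for a monatomic ideal gas.
T₁ = 137 °C = 410.1 K.
T₂ = 410.1 × (10.5/28.4)^(2/3) = 211.3 K.

T₂ ≈ 211 K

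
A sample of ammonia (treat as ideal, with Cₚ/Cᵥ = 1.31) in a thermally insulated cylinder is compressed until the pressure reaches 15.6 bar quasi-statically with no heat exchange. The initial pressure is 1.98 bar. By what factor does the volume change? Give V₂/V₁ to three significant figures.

V₂/V₁ ≈ 0.207

From PV^γ = const, V₂/V₁ = (P₁/P₂)^(1/γ).
V₂/V₁ = (1.98/15.6)^(0.763) = 0.2069.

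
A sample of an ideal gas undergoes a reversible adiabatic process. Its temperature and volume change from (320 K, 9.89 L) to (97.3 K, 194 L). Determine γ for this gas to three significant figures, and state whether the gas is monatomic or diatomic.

TV^(γ−1) = const ⇒ γ − 1 = ln(T₂/T₁) / ln(V₁/V₂).
γ = 1 + ln(97.3/320) / ln(9.89/194) = 1.4.
γ ≈ 1.40 is close to 7/5, so the gas is diatomic.

γ ≈ 1.40; diatomic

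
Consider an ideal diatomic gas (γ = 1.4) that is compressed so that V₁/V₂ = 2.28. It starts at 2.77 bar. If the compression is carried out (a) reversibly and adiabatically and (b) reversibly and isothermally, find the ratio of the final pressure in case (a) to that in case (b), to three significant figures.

P_adiabatic / P_isothermal ≈ 1.39

Isothermal: P_b = P₁(V₁/V₂) = 2.77×2.28.
Adiabatic: P_a = P₁(V₁/V₂)^γ = 2.77×2.28^(1.4).
P_a/P_b = (V₁/V₂)^(γ−1) = 2.28^(0.4) = 1.391.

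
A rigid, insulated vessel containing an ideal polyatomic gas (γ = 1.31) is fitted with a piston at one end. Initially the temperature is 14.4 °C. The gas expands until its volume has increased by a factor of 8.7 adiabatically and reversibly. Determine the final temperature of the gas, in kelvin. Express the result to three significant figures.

T₂ ≈ 147 K

Adiabatic: T₁V₁^(γ−1) = T₂V₂^(γ−1) ⇒ T₂ = T₁ (V₁/V₂)^(γ−1).
T₁ = 14.4 °C = 287.5 K.
T₂ = 287.5 × (1/8.7)^(0.31) = 147 K.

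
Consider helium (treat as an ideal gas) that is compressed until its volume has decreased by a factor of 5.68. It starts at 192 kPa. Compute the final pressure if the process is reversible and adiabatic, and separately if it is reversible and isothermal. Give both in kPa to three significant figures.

adiabatic: 3470 kPa; isothermal: 1090 kPa

For a monatomic ideal gas γ = 5/3.
Isothermal: P₂ = P₁(V₁/V₂) = 192×5.68 = 1091 kPa.
Adiabatic: P₂ = P₁(V₁/V₂)^γ = 192×5.68^(5/3) = 3472 kPa.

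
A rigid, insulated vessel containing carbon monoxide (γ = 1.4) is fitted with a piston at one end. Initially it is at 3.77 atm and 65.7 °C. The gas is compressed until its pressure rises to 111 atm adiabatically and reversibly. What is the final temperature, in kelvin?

T₂ ≈ 891 K

Adiabatic: T₂/T₁ = (P₂/P₁)^((γ−1)/γ).
T₁ = 65.7 °C = 338.8 K.
T₂ = 338.8 × (111/3.77)^(0.286) = 890.7 K.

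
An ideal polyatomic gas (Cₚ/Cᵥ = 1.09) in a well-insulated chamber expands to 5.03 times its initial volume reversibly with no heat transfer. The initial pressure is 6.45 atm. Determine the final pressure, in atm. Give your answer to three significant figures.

P₂ ≈ 1.11 atm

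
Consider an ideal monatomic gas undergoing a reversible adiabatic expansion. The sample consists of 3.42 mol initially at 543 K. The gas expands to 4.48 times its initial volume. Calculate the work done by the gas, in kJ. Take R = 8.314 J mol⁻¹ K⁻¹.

W ≈ 14.6 kJ

Adiabatic: T₁V₁^(γ−1) = T₂V₂^(γ−1) ⇒ T₂ = T₁ (V₁/V₂)^(γ−1).
γ = 5/3 for a monatomic ideal gas, so γ−1 = 2/3.
T₂ = 543 × (1/4.48)^(2/3) = 199.8 K.
Q = 0, so ΔU = W_on_gas = nCᵥΔT with Cᵥ = R/(γ−1) = 12.47 J/(mol·K).
ΔU = 3.42 × 12.47 × (199.8 − 543) = -14640 J.
Work done by the gas = −ΔU = 14640 J.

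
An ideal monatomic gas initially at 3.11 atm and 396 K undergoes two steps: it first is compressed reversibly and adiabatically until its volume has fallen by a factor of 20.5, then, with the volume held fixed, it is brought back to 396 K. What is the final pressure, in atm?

For a monatomic ideal gas γ = 5/3.
Adiabatic step (PV^γ = const): P₂ = 3.11×20.5^(5/3) = 477.5 atm; T₂ = 396×20.5^(2/3) = 2966 K.
Isochoric: P₃ = P₂(T₃/T₂) = 477.5 × (396/2966) = 63.75 atm.

P₃ ≈ 63.8 atm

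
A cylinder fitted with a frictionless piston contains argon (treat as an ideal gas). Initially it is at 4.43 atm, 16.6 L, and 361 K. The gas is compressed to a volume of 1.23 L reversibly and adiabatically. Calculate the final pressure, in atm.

P₂ ≈ 339 atm

Adiabatic: P₁V₁^γ = P₂V₂^γ ⇒ P₂ = P₁ (V₁/V₂)^γ.
γ = 5/3 for a monatomic ideal gas.
P₂ = 4.43 × (16.6/1.23)^(5/3) = 338.9 atm.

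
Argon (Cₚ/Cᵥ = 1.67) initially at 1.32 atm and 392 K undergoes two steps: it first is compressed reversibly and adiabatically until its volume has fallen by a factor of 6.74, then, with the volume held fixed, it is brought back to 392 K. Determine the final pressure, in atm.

Adiabatic step (PV^γ = const): P₂ = 1.32×6.74^(1.67) = 31.95 atm; T₂ = 392×6.74^(0.67) = 1408 K.
Isochoric: P₃ = P₂(T₃/T₂) = 31.95 × (392/1408) = 8.897 atm.

P₃ ≈ 8.90 atm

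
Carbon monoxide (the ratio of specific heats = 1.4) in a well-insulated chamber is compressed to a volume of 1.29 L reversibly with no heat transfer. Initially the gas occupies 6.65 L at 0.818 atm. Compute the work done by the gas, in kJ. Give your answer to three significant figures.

W ≈ -1.28 kJ

P₂ = P₁(V₁/V₂)^γ = 0.818×(6.65/1.29)^(1.4) = 8.126 atm.
For a reversible adiabat, W_by_gas = (P₁V₁ − P₂V₂)/(γ−1).
W_by = (82880×0.00665 − 823400×0.00129) / (0.4) = -1277 J.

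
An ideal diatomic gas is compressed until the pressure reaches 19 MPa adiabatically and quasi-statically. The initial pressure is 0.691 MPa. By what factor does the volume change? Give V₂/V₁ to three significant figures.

From PV^γ = const, V₂/V₁ = (P₁/P₂)^(1/γ).
For a diatomic ideal gas γ = 7/5.
V₂/V₁ = (0.691/19)^(5/7) = 0.09374.

V₂/V₁ ≈ 0.0937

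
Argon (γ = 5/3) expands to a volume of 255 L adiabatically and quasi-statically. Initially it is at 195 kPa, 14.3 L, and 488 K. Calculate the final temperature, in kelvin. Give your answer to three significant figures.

T₂ ≈ 71.5 K

For a reversible adiabat TV^(γ−1) is constant, so T₂ = T₁ (V₁/V₂)^(γ−1).
T₂ = 488 × (14.3/255)^(2/3) = 71.5 K.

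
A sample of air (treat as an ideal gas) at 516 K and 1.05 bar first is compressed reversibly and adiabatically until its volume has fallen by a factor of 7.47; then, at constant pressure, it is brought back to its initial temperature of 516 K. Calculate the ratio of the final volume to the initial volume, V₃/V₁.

For a diatomic ideal gas γ = 7/5.
Adiabatic step: V₂/V₁ = 0.1339; T₂ = T₁·7.47^(2/5) = 1153 K.
Isobaric step: V₃/V₂ = T₃/T₂ = 516/1153.
V₃/V₁ = (V₂/V₁)(V₃/V₂) = 0.1339 × (516/1153) = 0.05989.

V₃/V₁ ≈ 0.0599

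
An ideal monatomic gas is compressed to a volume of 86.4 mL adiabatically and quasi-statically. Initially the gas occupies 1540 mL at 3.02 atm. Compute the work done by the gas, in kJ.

W ≈ -4.12 kJ

γ = 5/3 for a monatomic ideal gas.
P₂ = P₁(V₁/V₂)^γ = 3.02×(1540/86.4)^(5/3) = 367.3 atm.
For a reversible adiabat, W_by_gas = (P₁V₁ − P₂V₂)/(γ−1).
W_by = (306000×0.00154 − 3.722×10^7×8.64×10^-5) / (2/3) = -4116 J.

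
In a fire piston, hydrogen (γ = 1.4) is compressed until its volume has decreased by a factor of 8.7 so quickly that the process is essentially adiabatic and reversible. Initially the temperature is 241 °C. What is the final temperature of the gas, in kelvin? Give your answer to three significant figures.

For a reversible adiabat TV^(γ−1) is constant, so T₂ = T₁ (V₁/V₂)^(γ−1).
T₁ = 241 °C = 514.1 K.
T₂ = 514.1 × 8.7^(0.4) = 1222 K.

T₂ ≈ 1220 K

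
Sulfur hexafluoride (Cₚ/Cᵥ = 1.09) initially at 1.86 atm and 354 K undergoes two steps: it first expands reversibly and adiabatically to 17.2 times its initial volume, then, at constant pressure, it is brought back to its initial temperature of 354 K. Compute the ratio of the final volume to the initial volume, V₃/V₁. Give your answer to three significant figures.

V₃/V₁ ≈ 22.2

Adiabatic step: V₂/V₁ = 17.2; T₂ = T₁·(1/17.2)^(0.09) = 274 K.
Isobaric step: V₃/V₂ = T₃/T₂ = 354/274.
V₃/V₁ = (V₂/V₁)(V₃/V₂) = 17.2 × (354/274) = 22.22.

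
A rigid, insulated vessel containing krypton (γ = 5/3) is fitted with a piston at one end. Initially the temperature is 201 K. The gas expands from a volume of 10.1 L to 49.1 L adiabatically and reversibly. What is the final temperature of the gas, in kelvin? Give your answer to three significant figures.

For a reversible adiabat TV^(γ−1) is constant, so T₂ = T₁ (V₁/V₂)^(γ−1).
T₂ = 201 × (10.1/49.1)^(2/3) = 70.04 K.

T₂ ≈ 70.0 K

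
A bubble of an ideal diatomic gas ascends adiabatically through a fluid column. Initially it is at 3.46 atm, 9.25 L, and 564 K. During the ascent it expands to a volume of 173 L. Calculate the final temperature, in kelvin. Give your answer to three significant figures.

T₂ ≈ 175 K

For a reversible adiabat TV^(γ−1) is constant, so T₂ = T₁ (V₁/V₂)^(γ−1).
γ = 7/5 for a diatomic ideal gas.
T₂ = 564 × (9.25/173)^(2/5) = 174.8 K.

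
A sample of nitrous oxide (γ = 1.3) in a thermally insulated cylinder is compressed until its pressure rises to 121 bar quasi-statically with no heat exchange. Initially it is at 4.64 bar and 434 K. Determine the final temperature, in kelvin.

T₂ ≈ 921 K

Along an adiabat T P^((1−γ)/γ) is constant, so T₂ = T₁ (P₂/P₁)^((γ−1)/γ).
T₂ = 434 × (121/4.64)^(0.231) = 921.1 K.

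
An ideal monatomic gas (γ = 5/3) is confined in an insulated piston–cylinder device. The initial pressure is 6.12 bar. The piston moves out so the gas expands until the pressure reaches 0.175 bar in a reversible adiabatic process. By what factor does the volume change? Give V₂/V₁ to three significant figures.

V₂/V₁ ≈ 8.44

From PV^γ = const, V₂/V₁ = (P₁/P₂)^(1/γ).
V₂/V₁ = (6.12/0.175)^(3/5) = 8.438.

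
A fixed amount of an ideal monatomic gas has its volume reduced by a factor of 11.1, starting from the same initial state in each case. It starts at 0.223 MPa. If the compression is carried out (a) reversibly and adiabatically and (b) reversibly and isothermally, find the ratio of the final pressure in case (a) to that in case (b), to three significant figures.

For a monatomic ideal gas γ = 5/3.
Isothermal: P_b = P₁(V₁/V₂) = 0.223×11.1.
Adiabatic: P_a = P₁(V₁/V₂)^γ = 0.223×11.1^(5/3).
P_a/P_b = (V₁/V₂)^(γ−1) = 11.1^(2/3) = 4.976.

P_adiabatic / P_isothermal ≈ 4.98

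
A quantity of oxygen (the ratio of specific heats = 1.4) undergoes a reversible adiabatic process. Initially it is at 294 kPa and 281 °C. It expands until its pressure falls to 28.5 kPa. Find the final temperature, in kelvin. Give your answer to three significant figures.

Along an adiabat T P^((1−γ)/γ) is constant, so T₂ = T₁ (P₂/P₁)^((γ−1)/γ).
T₁ = 281 °C = 554.1 K.
T₂ = 554.1 × (28.5/294)^(0.286) = 284.5 K.

T₂ ≈ 284 K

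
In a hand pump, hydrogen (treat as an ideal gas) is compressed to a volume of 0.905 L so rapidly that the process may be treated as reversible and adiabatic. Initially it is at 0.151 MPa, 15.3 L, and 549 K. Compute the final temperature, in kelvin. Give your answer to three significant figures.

T₂ ≈ 1700 K

For a reversible adiabat TV^(γ−1) is constant, so T₂ = T₁ (V₁/V₂)^(γ−1).
γ = 7/5 for a diatomic ideal gas.
T₂ = 549 × (15.3/0.905)^(2/5) = 1701 K.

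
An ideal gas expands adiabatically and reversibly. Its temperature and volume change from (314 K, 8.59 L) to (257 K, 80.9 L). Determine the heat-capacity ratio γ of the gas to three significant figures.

TV^(γ−1) = const ⇒ γ − 1 = ln(T₂/T₁) / ln(V₁/V₂).
γ = 1 + ln(257/314) / ln(8.59/80.9) = 1.089.

γ ≈ 1.09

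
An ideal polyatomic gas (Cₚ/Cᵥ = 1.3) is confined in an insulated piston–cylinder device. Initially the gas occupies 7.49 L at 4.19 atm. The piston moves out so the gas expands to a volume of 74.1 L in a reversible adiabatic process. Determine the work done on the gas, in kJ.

W ≈ -5.27 kJ

P₂ = P₁(V₁/V₂)^γ = 4.19×(7.49/74.1)^(1.3) = 0.2129 atm.
For a reversible adiabat, W_by_gas = (P₁V₁ − P₂V₂)/(γ−1).
W_by = (424600×0.00749 − 21580×0.0741) / (0.3) = 5270 J.
W_on_gas = −W_by = -5270 J.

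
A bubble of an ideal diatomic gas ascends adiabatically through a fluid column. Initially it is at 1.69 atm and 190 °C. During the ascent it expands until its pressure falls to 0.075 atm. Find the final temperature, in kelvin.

T₂ ≈ 190 K

Adiabatic: T₂/T₁ = (P₂/P₁)^((γ−1)/γ).
For a diatomic ideal gas γ = 7/5, so (γ−1)/γ = 2/7.
T₁ = 190 °C = 463.1 K.
T₂ = 463.1 × (0.075/1.69)^(2/7) = 190.2 K.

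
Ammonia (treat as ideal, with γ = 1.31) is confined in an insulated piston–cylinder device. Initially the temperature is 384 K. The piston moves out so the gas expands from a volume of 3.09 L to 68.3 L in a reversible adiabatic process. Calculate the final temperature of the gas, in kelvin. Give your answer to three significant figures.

T₂ ≈ 147 K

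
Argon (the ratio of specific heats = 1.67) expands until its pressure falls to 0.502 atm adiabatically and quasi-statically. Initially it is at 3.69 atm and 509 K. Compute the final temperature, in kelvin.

T₂ ≈ 229 K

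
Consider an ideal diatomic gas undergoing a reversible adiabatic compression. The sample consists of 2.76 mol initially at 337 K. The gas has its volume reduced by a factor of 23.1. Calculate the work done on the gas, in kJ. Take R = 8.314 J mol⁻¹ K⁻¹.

W ≈ 48.5 kJ

Adiabatic: T₁V₁^(γ−1) = T₂V₂^(γ−1) ⇒ T₂ = T₁ (V₁/V₂)^(γ−1).
γ = 7/5 for a diatomic ideal gas, so γ−1 = 2/5.
T₂ = 337 × 23.1^(2/5) = 1183 K.
Q = 0, so ΔU = W_on_gas = nCᵥΔT with Cᵥ = R/(γ−1) = 20.79 J/(mol·K).
ΔU = 2.76 × 20.79 × (1183 − 337) = 48550 J.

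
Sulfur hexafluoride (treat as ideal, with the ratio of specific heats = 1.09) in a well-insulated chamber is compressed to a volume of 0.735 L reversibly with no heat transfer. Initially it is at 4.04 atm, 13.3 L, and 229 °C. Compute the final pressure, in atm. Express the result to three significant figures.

P₂ ≈ 94.9 atm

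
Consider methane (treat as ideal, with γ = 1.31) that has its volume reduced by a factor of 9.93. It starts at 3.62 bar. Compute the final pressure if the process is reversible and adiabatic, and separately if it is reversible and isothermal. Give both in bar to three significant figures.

adiabatic: 73.2 bar; isothermal: 35.9 bar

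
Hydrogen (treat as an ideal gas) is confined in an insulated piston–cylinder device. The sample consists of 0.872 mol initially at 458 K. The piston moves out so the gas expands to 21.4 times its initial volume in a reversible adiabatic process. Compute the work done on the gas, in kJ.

Adiabatic: T₁V₁^(γ−1) = T₂V₂^(γ−1) ⇒ T₂ = T₁ (V₁/V₂)^(γ−1).
γ = 7/5 for a diatomic ideal gas, so γ−1 = 2/5.
T₂ = 458 × (1/21.4)^(2/5) = 134.5 K.
Q = 0, so ΔU = W_on_gas = nCᵥΔT with Cᵥ = R/(γ−1) = 20.79 J/(mol·K).
ΔU = 0.872 × 20.79 × (134.5 − 458) = -5863 J.

W ≈ -5.86 kJ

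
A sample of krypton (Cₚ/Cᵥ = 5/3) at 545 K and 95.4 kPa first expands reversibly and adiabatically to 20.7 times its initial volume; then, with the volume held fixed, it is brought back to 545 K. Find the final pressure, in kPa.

Adiabatic step (PV^γ = const): P₂ = 95.4×(1/20.7)^(5/3) = 0.6113 kPa; T₂ = 545×(1/20.7)^(2/3) = 72.29 K.
Isochoric: P₃ = P₂(T₃/T₂) = 0.6113 × (545/72.29) = 4.609 kPa.

P₃ ≈ 4.61 kPa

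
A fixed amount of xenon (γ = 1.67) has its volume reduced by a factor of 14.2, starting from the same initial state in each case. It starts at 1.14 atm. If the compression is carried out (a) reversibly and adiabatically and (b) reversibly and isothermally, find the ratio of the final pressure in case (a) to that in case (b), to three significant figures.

P_adiabatic / P_isothermal ≈ 5.92

Isothermal: P_b = P₁(V₁/V₂) = 1.14×14.2.
Adiabatic: P_a = P₁(V₁/V₂)^γ = 1.14×14.2^(1.67).
P_a/P_b = (V₁/V₂)^(γ−1) = 14.2^(0.67) = 5.916.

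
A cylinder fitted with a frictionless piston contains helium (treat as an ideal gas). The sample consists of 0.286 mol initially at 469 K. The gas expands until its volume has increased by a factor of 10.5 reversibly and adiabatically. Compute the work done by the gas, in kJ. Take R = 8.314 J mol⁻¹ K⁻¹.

W ≈ 1.32 kJ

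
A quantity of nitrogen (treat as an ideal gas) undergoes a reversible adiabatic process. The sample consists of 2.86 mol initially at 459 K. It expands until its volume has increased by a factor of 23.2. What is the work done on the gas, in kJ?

W ≈ -19.5 kJ

Adiabatic: T₁V₁^(γ−1) = T₂V₂^(γ−1) ⇒ T₂ = T₁ (V₁/V₂)^(γ−1).
γ = 7/5 for a diatomic ideal gas, so γ−1 = 2/5.
T₂ = 459 × (1/23.2)^(2/5) = 130.5 K.
Q = 0, so ΔU = W_on_gas = nCᵥΔT with Cᵥ = R/(γ−1) = 20.79 J/(mol·K).
ΔU = 2.86 × 20.79 × (130.5 − 459) = -19530 J.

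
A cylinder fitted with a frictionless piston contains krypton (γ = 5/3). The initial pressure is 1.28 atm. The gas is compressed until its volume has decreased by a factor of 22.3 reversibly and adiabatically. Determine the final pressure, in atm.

Adiabatic: P₁V₁^γ = P₂V₂^γ ⇒ P₂ = P₁ (V₁/V₂)^γ.
P₂ = 1.28 × 22.3^(5/3) = 226.1 atm.

P₂ ≈ 226 atm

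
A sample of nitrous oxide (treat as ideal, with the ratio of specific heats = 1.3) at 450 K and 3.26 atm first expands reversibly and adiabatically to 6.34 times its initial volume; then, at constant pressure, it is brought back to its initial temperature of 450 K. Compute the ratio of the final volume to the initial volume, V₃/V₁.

V₃/V₁ ≈ 11.0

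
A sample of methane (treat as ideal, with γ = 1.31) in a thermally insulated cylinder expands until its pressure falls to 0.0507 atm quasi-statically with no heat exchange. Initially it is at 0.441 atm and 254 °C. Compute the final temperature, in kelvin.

Adiabatic: T₂/T₁ = (P₂/P₁)^((γ−1)/γ).
T₁ = 254 °C = 527.1 K.
T₂ = 527.1 × (0.0507/0.441)^(0.237) = 316 K.

T₂ ≈ 316 K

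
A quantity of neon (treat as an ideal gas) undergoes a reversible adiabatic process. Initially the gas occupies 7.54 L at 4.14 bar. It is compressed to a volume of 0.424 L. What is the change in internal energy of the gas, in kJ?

γ = 5/3 for a monatomic ideal gas.
P₂ = P₁(V₁/V₂)^γ = 4.14×(7.54/0.424)^(5/3) = 501.6 bar.
For a reversible adiabat, W_by_gas = (P₁V₁ − P₂V₂)/(γ−1).
W_by = (414000×0.00754 − 5.016×10^7×0.000424) / (2/3) = -27220 J.
Q = 0 ⇒ ΔU = −W_by = 27220 J.

ΔU ≈ 27.2 kJ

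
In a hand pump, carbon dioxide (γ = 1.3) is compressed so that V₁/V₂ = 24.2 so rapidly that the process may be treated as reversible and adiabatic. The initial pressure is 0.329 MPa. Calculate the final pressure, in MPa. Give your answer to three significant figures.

Adiabatic: P₁V₁^γ = P₂V₂^γ ⇒ P₂ = P₁ (V₁/V₂)^γ.
P₂ = 0.329 × 24.2^(1.3) = 20.71 MPa.

P₂ ≈ 20.7 MPa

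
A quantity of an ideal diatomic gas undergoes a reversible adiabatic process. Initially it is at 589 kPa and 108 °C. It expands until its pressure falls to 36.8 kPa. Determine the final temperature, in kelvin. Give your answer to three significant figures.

T₂ ≈ 173 K

Along an adiabat T P^((1−γ)/γ) is constant, so T₂ = T₁ (P₂/P₁)^((γ−1)/γ).
For a diatomic ideal gas γ = 7/5, so (γ−1)/γ = 2/7.
T₁ = 108 °C = 381.1 K.
T₂ = 381.1 × (36.8/589)^(2/7) = 172.6 K.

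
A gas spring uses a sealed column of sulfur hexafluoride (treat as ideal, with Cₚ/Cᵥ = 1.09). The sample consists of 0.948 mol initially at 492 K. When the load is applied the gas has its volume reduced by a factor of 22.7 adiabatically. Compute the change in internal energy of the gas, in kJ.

ΔU ≈ 14.0 kJ

Adiabatic: T₁V₁^(γ−1) = T₂V₂^(γ−1) ⇒ T₂ = T₁ (V₁/V₂)^(γ−1).
T₂ = 492 × 22.7^(0.09) = 651.6 K.
Q = 0, so ΔU = W_on_gas = nCᵥΔT with Cᵥ = R/(γ−1) = 92.38 J/(mol·K).
ΔU = 0.948 × 92.38 × (651.6 − 492) = 13980 J.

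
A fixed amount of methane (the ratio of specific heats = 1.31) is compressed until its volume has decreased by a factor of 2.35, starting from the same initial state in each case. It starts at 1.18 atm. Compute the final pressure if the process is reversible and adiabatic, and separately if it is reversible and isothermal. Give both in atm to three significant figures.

adiabatic: 3.61 atm; isothermal: 2.77 atm

Isothermal: P₂ = P₁(V₁/V₂) = 1.18×2.35 = 2.773 atm.
Adiabatic: P₂ = P₁(V₁/V₂)^γ = 1.18×2.35^(1.31) = 3.614 atm.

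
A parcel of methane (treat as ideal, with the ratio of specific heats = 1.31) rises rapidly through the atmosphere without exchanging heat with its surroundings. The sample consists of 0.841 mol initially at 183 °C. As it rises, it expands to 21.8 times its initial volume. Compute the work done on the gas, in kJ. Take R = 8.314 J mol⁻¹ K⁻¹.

W ≈ -6.33 kJ

Adiabatic: T₁V₁^(γ−1) = T₂V₂^(γ−1) ⇒ T₂ = T₁ (V₁/V₂)^(γ−1).
T₁ = 183 °C = 456.1 K.
T₂ = 456.1 × (1/21.8)^(0.31) = 175.5 K.
Q = 0, so ΔU = W_on_gas = nCᵥΔT with Cᵥ = R/(γ−1) = 26.82 J/(mol·K).
ΔU = 0.841 × 26.82 × (175.5 − 456.1) = -6331 J.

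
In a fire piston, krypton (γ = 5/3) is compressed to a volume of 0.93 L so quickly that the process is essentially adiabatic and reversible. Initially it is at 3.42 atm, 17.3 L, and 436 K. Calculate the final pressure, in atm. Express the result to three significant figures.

Adiabatic: P₁V₁^γ = P₂V₂^γ ⇒ P₂ = P₁ (V₁/V₂)^γ.
P₂ = 3.42 × (17.3/0.93)^(5/3) = 446.6 atm.

P₂ ≈ 447 atm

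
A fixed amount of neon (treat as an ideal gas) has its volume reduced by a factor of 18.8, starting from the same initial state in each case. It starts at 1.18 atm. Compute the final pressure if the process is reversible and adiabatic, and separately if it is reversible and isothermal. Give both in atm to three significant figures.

For a monatomic ideal gas γ = 5/3.
Isothermal: P₂ = P₁(V₁/V₂) = 1.18×18.8 = 22.18 atm.
Adiabatic: P₂ = P₁(V₁/V₂)^γ = 1.18×18.8^(5/3) = 156.8 atm.

adiabatic: 157 atm; isothermal: 22.2 atm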